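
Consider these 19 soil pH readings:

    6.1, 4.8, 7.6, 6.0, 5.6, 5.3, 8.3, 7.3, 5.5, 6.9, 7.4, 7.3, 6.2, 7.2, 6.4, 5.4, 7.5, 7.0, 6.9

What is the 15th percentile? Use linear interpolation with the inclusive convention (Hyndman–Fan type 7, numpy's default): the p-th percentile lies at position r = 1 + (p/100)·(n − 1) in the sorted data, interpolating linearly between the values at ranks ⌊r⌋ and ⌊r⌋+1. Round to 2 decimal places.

Sorted: 4.8, 5.3, 5.4, 5.5, 5.6, 6.0, 6.1, 6.2, 6.4, 6.9, 6.9, 7.0, 7.2, 7.3, 7.3, 7.4, 7.5, 7.6, 8.3.
n = 19.
r = 1 + (15/100)·(19 − 1) = 1 + 2.7 = 3.7.
Rank 3 is 5.4 and rank 4 is 5.5.
Interpolate: 5.4 + 0.7·(5.5 − 5.4) = 5.4 + 0.7·0.1 = 5.47.

5.47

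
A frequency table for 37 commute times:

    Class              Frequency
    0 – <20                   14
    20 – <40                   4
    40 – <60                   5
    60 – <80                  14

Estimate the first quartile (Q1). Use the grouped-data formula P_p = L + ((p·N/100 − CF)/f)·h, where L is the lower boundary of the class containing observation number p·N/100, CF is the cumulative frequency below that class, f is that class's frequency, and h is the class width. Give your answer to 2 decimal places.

13.21

N = 37; target position k = 25/100 · 37 = 9.25.
Cumulative frequencies: 14, 18, 23, 37.
Observation 9.25 falls in the class 0 – <20.
L = 0, CF = 0, f = 14, h = 20.
P25 = 0 + ((9.25 − 0)/14)·20 = 0 + 13.2143 = 13.2143.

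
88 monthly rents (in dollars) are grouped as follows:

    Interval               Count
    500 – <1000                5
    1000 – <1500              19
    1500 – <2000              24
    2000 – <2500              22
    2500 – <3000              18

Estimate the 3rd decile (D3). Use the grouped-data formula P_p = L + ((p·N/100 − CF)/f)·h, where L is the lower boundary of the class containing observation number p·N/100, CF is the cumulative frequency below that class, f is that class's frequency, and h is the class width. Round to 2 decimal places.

N = 88; target position k = 30/100 · 88 = 26.4.
Cumulative frequencies: 5, 24, 48, 70, 88.
Observation 26.4 falls in the class 1500 – <2000.
L = 1500, CF = 24, f = 24, h = 500.
P30 = 1500 + ((26.4 − 24)/24)·500 = 1500 + 50 = 1550.

1550.00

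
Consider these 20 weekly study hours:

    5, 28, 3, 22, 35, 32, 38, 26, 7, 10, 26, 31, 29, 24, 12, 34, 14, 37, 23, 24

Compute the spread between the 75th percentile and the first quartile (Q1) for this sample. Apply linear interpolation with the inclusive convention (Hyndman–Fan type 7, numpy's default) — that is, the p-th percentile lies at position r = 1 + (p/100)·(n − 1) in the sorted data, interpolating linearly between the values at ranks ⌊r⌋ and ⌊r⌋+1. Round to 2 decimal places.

17.75

Sorted: 3, 5, 7, 10, 12, 14, 22, 23, 24, 24, 26, 26, 28, 29, 31, 32, 34, 35, 37, 38.
n = 20.
P25: r = 5.75; ranks 5–6 are 12, 14; interpolating gives 13.5.
P75: r = 15.25; ranks 15–16 are 31, 32; interpolating gives 31.25.
Difference: 31.25 − 13.5 = 17.75.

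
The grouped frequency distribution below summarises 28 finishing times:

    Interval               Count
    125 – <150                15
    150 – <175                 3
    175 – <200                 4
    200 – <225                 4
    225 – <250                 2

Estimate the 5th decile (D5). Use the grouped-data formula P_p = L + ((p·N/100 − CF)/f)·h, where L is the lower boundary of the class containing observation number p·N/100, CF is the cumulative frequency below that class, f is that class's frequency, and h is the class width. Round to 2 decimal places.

N = 28; target position k = 50/100 · 28 = 14.
Cumulative frequencies: 15, 18, 22, 26, 28.
Observation 14 falls in the class 125 – <150.
L = 125, CF = 0, f = 15, h = 25.
P50 = 125 + ((14 − 0)/15)·25 = 125 + 23.3333 = 148.333.

148.33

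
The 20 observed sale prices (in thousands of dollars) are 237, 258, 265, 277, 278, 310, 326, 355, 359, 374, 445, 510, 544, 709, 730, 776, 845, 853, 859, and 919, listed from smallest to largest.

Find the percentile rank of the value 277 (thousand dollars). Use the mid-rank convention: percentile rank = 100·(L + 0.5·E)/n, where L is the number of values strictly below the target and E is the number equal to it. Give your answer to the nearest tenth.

17.5

Count below 277: L = 3; count equal: E = 1; n = 20.
Percentile rank = 100·(3 + 0.5·1)/20 = 100·3.5/20 = 17.5.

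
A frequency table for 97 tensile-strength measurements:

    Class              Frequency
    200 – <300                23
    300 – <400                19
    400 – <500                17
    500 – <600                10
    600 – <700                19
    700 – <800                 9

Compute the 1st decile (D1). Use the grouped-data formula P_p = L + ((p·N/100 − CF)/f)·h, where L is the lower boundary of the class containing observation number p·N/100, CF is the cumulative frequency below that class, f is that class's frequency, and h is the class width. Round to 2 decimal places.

242.17

N = 97; target position k = 10/100 · 97 = 9.7.
Cumulative frequencies: 23, 42, 59, 69, 88, 97.
Observation 9.7 falls in the class 200 – <300.
L = 200, CF = 0, f = 23, h = 100.
P10 = 200 + ((9.7 − 0)/23)·100 = 200 + 42.1739 = 242.174.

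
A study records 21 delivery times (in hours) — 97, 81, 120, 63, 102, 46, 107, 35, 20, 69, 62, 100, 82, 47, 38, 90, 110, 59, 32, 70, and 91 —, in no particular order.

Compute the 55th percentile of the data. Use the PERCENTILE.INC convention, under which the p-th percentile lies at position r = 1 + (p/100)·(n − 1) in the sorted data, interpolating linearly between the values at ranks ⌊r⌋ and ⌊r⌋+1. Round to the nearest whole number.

Sorted: 20, 32, 35, 38, 46, 47, 59, 62, 63, 69, 70, 81, 82, 90, 91, 97, 100, 102, 107, 110, 120.
n = 21.
r = 1 + (55/100)·(21 − 1) = 1 + 11 = 12.
r is an integer, so P55 is the value at rank 12: 81.

81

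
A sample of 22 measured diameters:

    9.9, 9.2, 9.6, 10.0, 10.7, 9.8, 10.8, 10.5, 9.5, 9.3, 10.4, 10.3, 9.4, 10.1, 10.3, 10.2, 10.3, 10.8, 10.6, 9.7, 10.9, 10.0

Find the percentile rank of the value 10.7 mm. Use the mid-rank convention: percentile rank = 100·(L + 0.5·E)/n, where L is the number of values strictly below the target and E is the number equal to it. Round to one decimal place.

Sorted: 9.2, 9.3, 9.4, 9.5, 9.6, 9.7, 9.8, 9.9, 10.0, 10.0, 10.1, 10.2, 10.3, 10.3, 10.3, 10.4, 10.5, 10.6, 10.7, 10.8, 10.8, 10.9.
Count below 10.7: L = 18; count equal: E = 1; n = 22.
Percentile rank = 100·(18 + 0.5·1)/22 = 100·18.5/22 = 84.09.

84.1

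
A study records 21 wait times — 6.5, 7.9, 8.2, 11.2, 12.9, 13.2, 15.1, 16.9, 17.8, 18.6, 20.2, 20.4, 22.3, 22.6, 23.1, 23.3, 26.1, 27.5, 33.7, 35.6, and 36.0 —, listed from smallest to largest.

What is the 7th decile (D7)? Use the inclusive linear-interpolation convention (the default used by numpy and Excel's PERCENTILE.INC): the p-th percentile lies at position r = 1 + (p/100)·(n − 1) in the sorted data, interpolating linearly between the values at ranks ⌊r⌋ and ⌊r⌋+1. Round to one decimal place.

n = 21.
r = 1 + (70/100)·(21 − 1) = 1 + 14 = 15.
r is an integer, so P70 is the value at rank 15: 23.1.

23.1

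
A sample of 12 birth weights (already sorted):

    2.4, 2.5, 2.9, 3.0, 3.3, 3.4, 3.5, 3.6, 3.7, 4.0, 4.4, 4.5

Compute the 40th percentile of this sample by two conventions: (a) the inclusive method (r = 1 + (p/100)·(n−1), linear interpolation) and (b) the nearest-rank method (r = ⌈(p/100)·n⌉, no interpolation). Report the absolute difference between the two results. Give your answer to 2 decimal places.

0.04

n = 12.
(a) r = 5.4; between ranks 5 (3.3) and 6 (3.4): 3.34.
(b) the nearest-rank method: rank 5 → 3.3.
|3.34 − 3.3| = 0.04.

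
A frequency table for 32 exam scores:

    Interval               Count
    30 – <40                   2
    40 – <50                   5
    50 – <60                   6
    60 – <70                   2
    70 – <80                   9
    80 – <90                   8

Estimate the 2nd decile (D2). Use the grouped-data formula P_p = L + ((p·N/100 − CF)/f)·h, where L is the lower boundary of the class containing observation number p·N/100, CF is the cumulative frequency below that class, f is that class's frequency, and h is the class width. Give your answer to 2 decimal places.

N = 32; target position k = 20/100 · 32 = 6.4.
Cumulative frequencies: 2, 7, 13, 15, 24, 32.
Observation 6.4 falls in the class 40 – <50.
L = 40, CF = 2, f = 5, h = 10.
P20 = 40 + ((6.4 − 2)/5)·10 = 40 + 8.8 = 48.8.

48.80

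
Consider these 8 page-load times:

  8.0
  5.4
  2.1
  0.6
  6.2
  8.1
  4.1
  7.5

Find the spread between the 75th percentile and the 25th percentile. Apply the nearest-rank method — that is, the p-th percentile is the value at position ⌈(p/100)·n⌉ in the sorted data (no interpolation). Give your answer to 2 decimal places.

Sorted: 0.6, 2.1, 4.1, 5.4, 6.2, 7.5, 8.0, 8.1.
n = 8.
P25: rank ⌈25/100·8⌉ = 2 → 2.1.
P75: rank ⌈75/100·8⌉ = 6 → 7.5.
Difference: 7.5 − 2.1 = 5.4.

5.40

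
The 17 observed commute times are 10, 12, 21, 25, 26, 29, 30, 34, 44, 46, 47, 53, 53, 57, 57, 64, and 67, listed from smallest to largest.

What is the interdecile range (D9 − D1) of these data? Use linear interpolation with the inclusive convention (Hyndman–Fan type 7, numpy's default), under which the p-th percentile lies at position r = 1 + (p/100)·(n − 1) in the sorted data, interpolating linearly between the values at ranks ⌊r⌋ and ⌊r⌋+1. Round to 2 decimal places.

42.40

n = 17.
P10: r = 2.6; ranks 2–3 are 12, 21; interpolating gives 17.4.
P90: r = 15.4; ranks 15–16 are 57, 64; interpolating gives 59.8.
Difference: 59.8 − 17.4 = 42.4.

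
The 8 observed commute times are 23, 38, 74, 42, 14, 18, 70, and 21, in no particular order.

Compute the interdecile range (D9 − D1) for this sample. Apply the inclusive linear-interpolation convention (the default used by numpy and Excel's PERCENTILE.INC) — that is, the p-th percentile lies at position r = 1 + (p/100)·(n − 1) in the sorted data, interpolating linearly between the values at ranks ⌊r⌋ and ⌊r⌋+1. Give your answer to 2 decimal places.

Sorted: 14, 18, 21, 23, 38, 42, 70, 74.
n = 8.
P10: r = 1.7; ranks 1–2 are 14, 18; interpolating gives 16.8.
P90: r = 7.3; ranks 7–8 are 70, 74; interpolating gives 71.2.
Difference: 71.2 − 16.8 = 54.4.

54.40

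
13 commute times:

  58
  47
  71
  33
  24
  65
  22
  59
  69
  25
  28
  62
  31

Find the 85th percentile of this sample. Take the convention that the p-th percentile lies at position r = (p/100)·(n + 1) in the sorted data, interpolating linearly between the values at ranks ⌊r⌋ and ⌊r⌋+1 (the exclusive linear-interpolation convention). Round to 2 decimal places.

Sorted: 22, 24, 25, 28, 31, 33, 47, 58, 59, 62, 65, 69, 71.
n = 13.
r = (85/100)·(13 + 1) = 11.9.
Rank 11 is 65 and rank 12 is 69.
Interpolate: 65 + 0.9·(69 − 65) = 65 + 0.9·4 = 68.6.

68.60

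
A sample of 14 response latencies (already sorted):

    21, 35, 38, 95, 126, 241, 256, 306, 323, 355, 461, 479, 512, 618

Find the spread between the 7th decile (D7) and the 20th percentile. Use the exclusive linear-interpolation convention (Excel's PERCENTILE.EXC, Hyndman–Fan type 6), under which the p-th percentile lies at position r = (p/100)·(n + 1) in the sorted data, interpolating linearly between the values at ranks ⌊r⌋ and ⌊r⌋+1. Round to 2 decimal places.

370.00

n = 14.
P20: r = 3 (integer) → 38.
P70: r = 10.5; ranks 10–11 are 355, 461; interpolating gives 408.
Difference: 408 − 38 = 370.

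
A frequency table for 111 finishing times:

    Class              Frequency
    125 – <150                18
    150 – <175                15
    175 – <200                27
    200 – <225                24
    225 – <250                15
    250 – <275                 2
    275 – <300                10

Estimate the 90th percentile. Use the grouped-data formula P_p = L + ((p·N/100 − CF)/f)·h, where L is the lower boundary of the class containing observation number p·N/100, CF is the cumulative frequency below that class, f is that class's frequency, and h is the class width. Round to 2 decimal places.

N = 111; target position k = 90/100 · 111 = 99.9.
Cumulative frequencies: 18, 33, 60, 84, 99, 101, 111.
Observation 99.9 falls in the class 250 – <275.
L = 250, CF = 99, f = 2, h = 25.
P90 = 250 + ((99.9 − 99)/2)·25 = 250 + 11.25 = 261.25.

261.25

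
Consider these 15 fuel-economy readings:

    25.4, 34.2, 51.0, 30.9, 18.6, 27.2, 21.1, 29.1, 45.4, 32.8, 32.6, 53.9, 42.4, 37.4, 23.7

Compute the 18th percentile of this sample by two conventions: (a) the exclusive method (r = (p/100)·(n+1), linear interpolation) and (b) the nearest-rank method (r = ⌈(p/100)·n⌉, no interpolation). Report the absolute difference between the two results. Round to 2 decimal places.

Sorted: 18.6, 21.1, 23.7, 25.4, 27.2, 29.1, 30.9, 32.6, 32.8, 34.2, 37.4, 42.4, 45.4, 51.0, 53.9.
n = 15.
(a) r = 2.88; between ranks 2 (21.1) and 3 (23.7): 23.388.
(b) the nearest-rank method: rank 3 → 23.7.
|23.388 − 23.7| = 0.312.

0.31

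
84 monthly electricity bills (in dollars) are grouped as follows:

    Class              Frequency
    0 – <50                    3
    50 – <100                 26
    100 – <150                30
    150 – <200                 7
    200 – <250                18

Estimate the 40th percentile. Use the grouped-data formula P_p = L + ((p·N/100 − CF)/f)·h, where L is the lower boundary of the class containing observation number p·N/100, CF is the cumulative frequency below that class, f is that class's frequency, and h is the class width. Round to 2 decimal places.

N = 84; target position k = 40/100 · 84 = 33.6.
Cumulative frequencies: 3, 29, 59, 66, 84.
Observation 33.6 falls in the class 100 – <150.
L = 100, CF = 29, f = 30, h = 50.
P40 = 100 + ((33.6 − 29)/30)·50 = 100 + 7.66667 = 107.667.

107.67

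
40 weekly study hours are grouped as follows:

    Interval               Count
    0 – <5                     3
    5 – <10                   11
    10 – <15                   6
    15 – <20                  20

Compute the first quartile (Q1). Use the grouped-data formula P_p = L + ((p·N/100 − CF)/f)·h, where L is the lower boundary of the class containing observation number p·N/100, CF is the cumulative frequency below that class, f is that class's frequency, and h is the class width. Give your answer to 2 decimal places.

N = 40; target position k = 25/100 · 40 = 10.
Cumulative frequencies: 3, 14, 20, 40.
Observation 10 falls in the class 5 – <10.
L = 5, CF = 3, f = 11, h = 5.
P25 = 5 + ((10 − 3)/11)·5 = 5 + 3.18182 = 8.18182.

8.18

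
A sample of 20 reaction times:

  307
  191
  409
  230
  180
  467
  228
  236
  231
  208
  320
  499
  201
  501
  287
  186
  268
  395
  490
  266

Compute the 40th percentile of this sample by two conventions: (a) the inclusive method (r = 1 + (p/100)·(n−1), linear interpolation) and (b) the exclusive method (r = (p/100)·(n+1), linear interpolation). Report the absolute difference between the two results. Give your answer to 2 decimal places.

Sorted: 180, 186, 191, 201, 208, 228, 230, 231, 236, 266, 268, 287, 307, 320, 395, 409, 467, 490, 499, 501.
n = 20.
(a) r = 8.6; between ranks 8 (231) and 9 (236): 234.
(b) r = 8.4; between ranks 8 (231) and 9 (236): 233.
|234 − 233| = 1.

1.00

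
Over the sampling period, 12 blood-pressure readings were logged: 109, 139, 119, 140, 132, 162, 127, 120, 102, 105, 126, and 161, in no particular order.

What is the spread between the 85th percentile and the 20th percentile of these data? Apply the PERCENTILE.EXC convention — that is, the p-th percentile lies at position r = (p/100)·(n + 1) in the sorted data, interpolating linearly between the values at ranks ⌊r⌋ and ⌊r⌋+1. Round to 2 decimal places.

Sorted: 102, 105, 109, 119, 120, 126, 127, 132, 139, 140, 161, 162.
n = 12.
P20: r = 2.6; ranks 2–3 are 105, 109; interpolating gives 107.4.
P85: r = 11.05; ranks 11–12 are 161, 162; interpolating gives 161.05.
Difference: 161.05 − 107.4 = 53.65.

53.65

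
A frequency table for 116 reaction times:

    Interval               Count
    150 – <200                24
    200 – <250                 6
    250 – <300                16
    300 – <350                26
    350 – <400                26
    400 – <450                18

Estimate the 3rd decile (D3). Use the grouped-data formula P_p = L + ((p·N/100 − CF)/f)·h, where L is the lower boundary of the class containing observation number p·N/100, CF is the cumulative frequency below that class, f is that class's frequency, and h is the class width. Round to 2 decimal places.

N = 116; target position k = 30/100 · 116 = 34.8.
Cumulative frequencies: 24, 30, 46, 72, 98, 116.
Observation 34.8 falls in the class 250 – <300.
L = 250, CF = 30, f = 16, h = 50.
P30 = 250 + ((34.8 − 30)/16)·50 = 250 + 15 = 265.

265.00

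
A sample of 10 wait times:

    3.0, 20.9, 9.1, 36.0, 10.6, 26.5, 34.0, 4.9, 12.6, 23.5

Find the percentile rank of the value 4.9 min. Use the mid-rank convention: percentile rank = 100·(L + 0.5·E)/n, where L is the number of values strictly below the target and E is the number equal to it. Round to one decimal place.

Sorted: 3.0, 4.9, 9.1, 10.6, 12.6, 20.9, 23.5, 26.5, 34.0, 36.0.
Count below 4.9: L = 1; count equal: E = 1; n = 10.
Percentile rank = 100·(1 + 0.5·1)/10 = 100·1.5/10 = 15.

15.0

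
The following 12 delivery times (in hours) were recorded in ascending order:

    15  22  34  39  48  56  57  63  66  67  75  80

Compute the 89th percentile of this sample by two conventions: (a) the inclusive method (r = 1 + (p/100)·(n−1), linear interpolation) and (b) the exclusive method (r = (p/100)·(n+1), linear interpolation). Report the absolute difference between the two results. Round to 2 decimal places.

n = 12.
(a) r = 10.79; between ranks 10 (67) and 11 (75): 73.32.
(b) r = 11.57; between ranks 11 (75) and 12 (80): 77.85.
|73.32 − 77.85| = 4.53.

4.53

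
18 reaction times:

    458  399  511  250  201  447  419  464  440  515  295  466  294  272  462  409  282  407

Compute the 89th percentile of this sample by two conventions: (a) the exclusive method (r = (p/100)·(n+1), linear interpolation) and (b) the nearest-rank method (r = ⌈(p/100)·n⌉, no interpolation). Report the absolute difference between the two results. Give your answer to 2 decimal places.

Sorted: 201, 250, 272, 282, 294, 295, 399, 407, 409, 419, 440, 447, 458, 462, 464, 466, 511, 515.
n = 18.
(a) r = 16.91; between ranks 16 (466) and 17 (511): 506.95.
(b) the nearest-rank method: rank 17 → 511.
|506.95 − 511| = 4.05.

4.05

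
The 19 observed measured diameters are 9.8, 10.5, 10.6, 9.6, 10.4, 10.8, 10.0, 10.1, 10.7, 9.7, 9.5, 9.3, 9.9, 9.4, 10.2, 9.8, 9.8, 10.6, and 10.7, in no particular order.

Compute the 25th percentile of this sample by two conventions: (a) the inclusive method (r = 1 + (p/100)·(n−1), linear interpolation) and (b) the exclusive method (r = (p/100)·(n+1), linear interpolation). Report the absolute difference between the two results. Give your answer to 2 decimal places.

0.05

Sorted: 9.3, 9.4, 9.5, 9.6, 9.7, 9.8, 9.8, 9.8, 9.9, 10.0, 10.1, 10.2, 10.4, 10.5, 10.6, 10.6, 10.7, 10.7, 10.8.
n = 19.
(a) r = 5.5; between ranks 5 (9.7) and 6 (9.8): 9.75.
(b) r = 5 → value at rank 5 = 9.7.
|9.75 − 9.7| = 0.05.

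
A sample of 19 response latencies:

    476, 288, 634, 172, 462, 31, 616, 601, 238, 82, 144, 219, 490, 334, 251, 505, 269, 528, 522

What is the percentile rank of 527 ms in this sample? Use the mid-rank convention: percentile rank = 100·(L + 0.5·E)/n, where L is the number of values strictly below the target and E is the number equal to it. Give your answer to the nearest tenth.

Sorted: 31, 82, 144, 172, 219, 238, 251, 269, 288, 334, 462, 476, 490, 505, 522, 528, 601, 616, 634.
Count below 527: L = 15; count equal: E = 0; n = 19.
Percentile rank = 100·(15 + 0.5·0)/19 = 100·15/19 = 78.95.

78.9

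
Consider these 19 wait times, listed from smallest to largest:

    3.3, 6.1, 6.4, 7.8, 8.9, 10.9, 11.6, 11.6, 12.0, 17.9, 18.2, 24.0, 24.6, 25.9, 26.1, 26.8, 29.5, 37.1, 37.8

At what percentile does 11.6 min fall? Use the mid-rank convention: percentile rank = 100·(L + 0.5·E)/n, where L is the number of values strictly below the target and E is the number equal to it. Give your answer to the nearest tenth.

Count below 11.6: L = 6; count equal: E = 2; n = 19.
Percentile rank = 100·(6 + 0.5·2)/19 = 100·7/19 = 36.84.

36.8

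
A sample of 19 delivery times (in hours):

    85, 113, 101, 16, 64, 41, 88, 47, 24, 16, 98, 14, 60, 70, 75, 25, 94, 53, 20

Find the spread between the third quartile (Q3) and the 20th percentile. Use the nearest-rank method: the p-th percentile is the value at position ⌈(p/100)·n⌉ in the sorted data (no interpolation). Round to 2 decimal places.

68.00

Sorted: 14, 16, 16, 20, 24, 25, 41, 47, 53, 60, 64, 70, 75, 85, 88, 94, 98, 101, 113.
n = 19.
P20: rank ⌈20/100·19⌉ = 4 → 20.
P75: rank ⌈75/100·19⌉ = 15 → 88.
Difference: 88 − 20 = 68.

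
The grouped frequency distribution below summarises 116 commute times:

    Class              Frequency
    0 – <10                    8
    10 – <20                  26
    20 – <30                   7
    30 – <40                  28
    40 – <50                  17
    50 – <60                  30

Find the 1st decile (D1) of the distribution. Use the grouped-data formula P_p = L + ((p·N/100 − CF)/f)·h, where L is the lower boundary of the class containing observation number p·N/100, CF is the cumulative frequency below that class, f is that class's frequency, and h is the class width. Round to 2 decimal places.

11.38

N = 116; target position k = 10/100 · 116 = 11.6.
Cumulative frequencies: 8, 34, 41, 69, 86, 116.
Observation 11.6 falls in the class 10 – <20.
L = 10, CF = 8, f = 26, h = 10.
P10 = 10 + ((11.6 − 8)/26)·10 = 10 + 1.38462 = 11.3846.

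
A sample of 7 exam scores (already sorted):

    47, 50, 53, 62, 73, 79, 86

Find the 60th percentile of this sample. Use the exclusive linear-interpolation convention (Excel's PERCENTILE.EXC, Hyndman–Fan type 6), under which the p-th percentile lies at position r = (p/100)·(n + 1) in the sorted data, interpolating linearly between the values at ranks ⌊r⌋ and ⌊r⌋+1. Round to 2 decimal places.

n = 7.
r = (60/100)·(7 + 1) = 4.8.
Rank 4 is 62 and rank 5 is 73.
Interpolate: 62 + 0.8·(73 − 62) = 62 + 0.8·11 = 70.8.

70.80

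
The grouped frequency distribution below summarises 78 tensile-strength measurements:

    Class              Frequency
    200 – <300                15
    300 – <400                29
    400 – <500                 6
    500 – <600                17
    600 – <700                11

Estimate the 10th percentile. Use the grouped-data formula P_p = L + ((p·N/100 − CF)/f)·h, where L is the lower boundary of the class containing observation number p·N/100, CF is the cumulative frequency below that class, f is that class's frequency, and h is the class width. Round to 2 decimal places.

252.00

N = 78; target position k = 10/100 · 78 = 7.8.
Cumulative frequencies: 15, 44, 50, 67, 78.
Observation 7.8 falls in the class 200 – <300.
L = 200, CF = 0, f = 15, h = 100.
P10 = 200 + ((7.8 − 0)/15)·100 = 200 + 52 = 252.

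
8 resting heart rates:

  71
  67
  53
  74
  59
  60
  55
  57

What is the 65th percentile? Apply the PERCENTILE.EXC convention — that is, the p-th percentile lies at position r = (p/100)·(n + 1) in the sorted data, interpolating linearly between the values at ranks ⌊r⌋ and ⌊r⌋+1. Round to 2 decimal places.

65.95

Sorted: 53, 55, 57, 59, 60, 67, 71, 74.
n = 8.
r = (65/100)·(8 + 1) = 5.85.
Rank 5 is 60 and rank 6 is 67.
Interpolate: 60 + 0.85·(67 − 60) = 60 + 0.85·7 = 65.95.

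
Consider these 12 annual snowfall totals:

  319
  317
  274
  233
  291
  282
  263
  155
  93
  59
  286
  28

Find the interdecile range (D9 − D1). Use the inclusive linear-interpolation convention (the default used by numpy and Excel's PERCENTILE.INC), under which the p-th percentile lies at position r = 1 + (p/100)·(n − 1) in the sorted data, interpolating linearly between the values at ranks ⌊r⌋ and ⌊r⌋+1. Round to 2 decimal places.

252.00

Sorted: 28, 59, 93, 155, 233, 263, 274, 282, 286, 291, 317, 319.
n = 12.
P10: r = 2.1; ranks 2–3 are 59, 93; interpolating gives 62.4.
P90: r = 10.9; ranks 10–11 are 291, 317; interpolating gives 314.4.
Difference: 314.4 − 62.4 = 252.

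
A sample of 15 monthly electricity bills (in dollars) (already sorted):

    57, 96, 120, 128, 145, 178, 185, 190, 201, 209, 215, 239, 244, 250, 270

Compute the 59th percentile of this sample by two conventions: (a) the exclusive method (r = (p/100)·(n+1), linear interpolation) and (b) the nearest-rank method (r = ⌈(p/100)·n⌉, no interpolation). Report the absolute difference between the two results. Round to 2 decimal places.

n = 15.
(a) r = 9.44; between ranks 9 (201) and 10 (209): 204.52.
(b) the nearest-rank method: rank 9 → 201.
|204.52 − 201| = 3.52.

3.52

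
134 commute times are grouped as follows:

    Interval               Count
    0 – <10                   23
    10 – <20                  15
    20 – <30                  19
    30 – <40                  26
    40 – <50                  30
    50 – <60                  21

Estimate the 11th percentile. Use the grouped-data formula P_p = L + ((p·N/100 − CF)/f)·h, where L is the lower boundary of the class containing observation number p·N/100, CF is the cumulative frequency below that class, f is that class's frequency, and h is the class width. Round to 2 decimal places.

6.41

N = 134; target position k = 11/100 · 134 = 14.74.
Cumulative frequencies: 23, 38, 57, 83, 113, 134.
Observation 14.74 falls in the class 0 – <10.
L = 0, CF = 0, f = 23, h = 10.
P11 = 0 + ((14.74 − 0)/23)·10 = 0 + 6.4087 = 6.4087.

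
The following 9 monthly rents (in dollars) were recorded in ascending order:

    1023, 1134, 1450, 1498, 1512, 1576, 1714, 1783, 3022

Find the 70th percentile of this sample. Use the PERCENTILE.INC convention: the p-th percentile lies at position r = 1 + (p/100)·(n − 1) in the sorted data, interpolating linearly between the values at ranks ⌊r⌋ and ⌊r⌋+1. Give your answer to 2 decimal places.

1658.80

n = 9.
r = 1 + (70/100)·(9 − 1) = 1 + 5.6 = 6.6.
Rank 6 is 1576 and rank 7 is 1714.
Interpolate: 1576 + 0.6·(1714 − 1576) = 1576 + 0.6·138 = 1658.8.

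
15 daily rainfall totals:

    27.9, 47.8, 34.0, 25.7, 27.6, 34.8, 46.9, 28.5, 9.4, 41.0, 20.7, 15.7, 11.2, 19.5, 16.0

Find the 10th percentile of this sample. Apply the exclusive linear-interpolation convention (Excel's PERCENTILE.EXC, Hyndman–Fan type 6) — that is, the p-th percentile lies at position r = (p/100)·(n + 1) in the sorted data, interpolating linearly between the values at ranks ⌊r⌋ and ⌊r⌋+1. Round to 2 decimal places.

10.48

Sorted: 9.4, 11.2, 15.7, 16.0, 19.5, 20.7, 25.7, 27.6, 27.9, 28.5, 34.0, 34.8, 41.0, 46.9, 47.8.
n = 15.
r = (10/100)·(15 + 1) = 1.6.
Rank 1 is 9.4 and rank 2 is 11.2.
Interpolate: 9.4 + 0.6·(11.2 − 9.4) = 9.4 + 0.6·1.8 = 10.48.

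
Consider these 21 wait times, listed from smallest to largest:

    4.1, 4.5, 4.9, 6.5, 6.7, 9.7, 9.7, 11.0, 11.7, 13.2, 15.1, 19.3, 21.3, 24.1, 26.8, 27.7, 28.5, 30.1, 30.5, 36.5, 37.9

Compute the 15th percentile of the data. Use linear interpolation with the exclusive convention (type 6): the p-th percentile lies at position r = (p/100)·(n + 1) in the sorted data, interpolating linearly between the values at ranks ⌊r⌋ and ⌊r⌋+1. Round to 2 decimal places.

n = 21.
r = (15/100)·(21 + 1) = 3.3.
Rank 3 is 4.9 and rank 4 is 6.5.
Interpolate: 4.9 + 0.3·(6.5 − 4.9) = 4.9 + 0.3·1.6 = 5.38.

5.38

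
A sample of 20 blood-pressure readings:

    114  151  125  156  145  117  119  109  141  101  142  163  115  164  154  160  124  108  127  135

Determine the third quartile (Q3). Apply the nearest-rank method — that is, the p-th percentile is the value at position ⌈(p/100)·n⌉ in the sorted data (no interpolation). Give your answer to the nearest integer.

Sorted: 101, 108, 109, 114, 115, 117, 119, 124, 125, 127, 135, 141, 142, 145, 151, 154, 156, 160, 163, 164.
n = 20.
Position = ⌈75/100 · 20⌉ = ⌈15⌉ = 15.
The value at rank 15 is 151.

151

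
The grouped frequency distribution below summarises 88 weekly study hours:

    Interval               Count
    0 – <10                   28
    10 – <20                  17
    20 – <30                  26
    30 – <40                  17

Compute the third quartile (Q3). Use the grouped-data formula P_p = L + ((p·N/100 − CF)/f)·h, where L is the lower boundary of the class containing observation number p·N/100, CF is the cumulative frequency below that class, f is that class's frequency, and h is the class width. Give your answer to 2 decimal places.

N = 88; target position k = 75/100 · 88 = 66.
Cumulative frequencies: 28, 45, 71, 88.
Observation 66 falls in the class 20 – <30.
L = 20, CF = 45, f = 26, h = 10.
P75 = 20 + ((66 − 45)/26)·10 = 20 + 8.07692 = 28.0769.

28.08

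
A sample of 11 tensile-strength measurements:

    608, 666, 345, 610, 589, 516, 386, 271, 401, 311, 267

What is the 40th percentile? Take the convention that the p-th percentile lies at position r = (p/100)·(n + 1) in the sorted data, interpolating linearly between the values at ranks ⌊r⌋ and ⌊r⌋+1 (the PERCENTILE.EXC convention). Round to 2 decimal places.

377.80

Sorted: 267, 271, 311, 345, 386, 401, 516, 589, 608, 610, 666.
n = 11.
r = (40/100)·(11 + 1) = 4.8.
Rank 4 is 345 and rank 5 is 386.
Interpolate: 345 + 0.8·(386 − 345) = 345 + 0.8·41 = 377.8.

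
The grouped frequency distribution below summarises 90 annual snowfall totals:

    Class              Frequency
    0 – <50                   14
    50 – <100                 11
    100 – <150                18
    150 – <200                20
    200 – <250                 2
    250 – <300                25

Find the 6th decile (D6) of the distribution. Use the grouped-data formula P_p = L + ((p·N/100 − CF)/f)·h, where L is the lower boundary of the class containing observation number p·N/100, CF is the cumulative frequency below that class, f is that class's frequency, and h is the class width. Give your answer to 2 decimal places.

177.50

N = 90; target position k = 60/100 · 90 = 54.
Cumulative frequencies: 14, 25, 43, 63, 65, 90.
Observation 54 falls in the class 150 – <200.
L = 150, CF = 43, f = 20, h = 50.
P60 = 150 + ((54 − 43)/20)·50 = 150 + 27.5 = 177.5.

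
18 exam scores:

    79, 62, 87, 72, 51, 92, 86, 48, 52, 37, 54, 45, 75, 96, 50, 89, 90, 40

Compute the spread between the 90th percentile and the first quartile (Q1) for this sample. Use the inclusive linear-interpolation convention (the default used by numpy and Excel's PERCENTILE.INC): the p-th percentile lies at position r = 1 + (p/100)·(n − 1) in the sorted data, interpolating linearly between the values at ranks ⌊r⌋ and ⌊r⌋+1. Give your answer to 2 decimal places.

40.35

Sorted: 37, 40, 45, 48, 50, 51, 52, 54, 62, 72, 75, 79, 86, 87, 89, 90, 92, 96.
n = 18.
P25: r = 5.25; ranks 5–6 are 50, 51; interpolating gives 50.25.
P90: r = 16.3; ranks 16–17 are 90, 92; interpolating gives 90.6.
Difference: 90.6 − 50.25 = 40.35.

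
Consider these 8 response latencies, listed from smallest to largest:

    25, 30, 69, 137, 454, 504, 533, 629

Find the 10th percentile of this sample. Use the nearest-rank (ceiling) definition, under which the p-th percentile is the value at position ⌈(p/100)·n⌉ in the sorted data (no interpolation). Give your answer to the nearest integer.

n = 8.
Position = ⌈10/100 · 8⌉ = ⌈0.8⌉ = 1.
The value at rank 1 is 25.

25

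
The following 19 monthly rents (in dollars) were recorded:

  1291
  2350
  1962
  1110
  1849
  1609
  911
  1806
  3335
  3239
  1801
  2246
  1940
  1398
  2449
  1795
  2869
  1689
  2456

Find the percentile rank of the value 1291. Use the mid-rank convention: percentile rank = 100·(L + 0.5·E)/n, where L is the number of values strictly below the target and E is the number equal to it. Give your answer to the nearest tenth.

Sorted: 911, 1110, 1291, 1398, 1609, 1689, 1795, 1801, 1806, 1849, 1940, 1962, 2246, 2350, 2449, 2456, 2869, 3239, 3335.
Count below 1291: L = 2; count equal: E = 1; n = 19.
Percentile rank = 100·(2 + 0.5·1)/19 = 100·2.5/19 = 13.16.

13.2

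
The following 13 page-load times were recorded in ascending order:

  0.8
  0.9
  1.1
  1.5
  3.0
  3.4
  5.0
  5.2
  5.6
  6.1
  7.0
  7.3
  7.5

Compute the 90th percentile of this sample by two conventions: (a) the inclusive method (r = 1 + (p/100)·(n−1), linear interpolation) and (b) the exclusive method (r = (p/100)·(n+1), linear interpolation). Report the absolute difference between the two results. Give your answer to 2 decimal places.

n = 13.
(a) r = 11.8; between ranks 11 (7.0) and 12 (7.3): 7.24.
(b) r = 12.6; between ranks 12 (7.3) and 13 (7.5): 7.42.
|7.24 − 7.42| = 0.18.

0.18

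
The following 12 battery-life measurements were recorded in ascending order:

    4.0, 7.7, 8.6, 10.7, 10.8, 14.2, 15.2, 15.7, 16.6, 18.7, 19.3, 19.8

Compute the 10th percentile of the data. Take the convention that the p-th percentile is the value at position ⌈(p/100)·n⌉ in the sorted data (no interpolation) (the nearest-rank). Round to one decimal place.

7.7

n = 12.
Position = ⌈10/100 · 12⌉ = ⌈1.2⌉ = 2.
The value at rank 2 is 7.7.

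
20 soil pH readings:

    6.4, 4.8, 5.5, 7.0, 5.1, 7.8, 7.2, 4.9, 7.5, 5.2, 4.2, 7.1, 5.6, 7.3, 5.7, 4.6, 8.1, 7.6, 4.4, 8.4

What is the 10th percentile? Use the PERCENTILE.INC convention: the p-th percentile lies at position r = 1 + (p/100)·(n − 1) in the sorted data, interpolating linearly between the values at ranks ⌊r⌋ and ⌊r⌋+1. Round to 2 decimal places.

Sorted: 4.2, 4.4, 4.6, 4.8, 4.9, 5.1, 5.2, 5.5, 5.6, 5.7, 6.4, 7.0, 7.1, 7.2, 7.3, 7.5, 7.6, 7.8, 8.1, 8.4.
n = 20.
r = 1 + (10/100)·(20 − 1) = 1 + 1.9 = 2.9.
Rank 2 is 4.4 and rank 3 is 4.6.
Interpolate: 4.4 + 0.9·(4.6 − 4.4) = 4.4 + 0.9·0.2 = 4.58.

4.58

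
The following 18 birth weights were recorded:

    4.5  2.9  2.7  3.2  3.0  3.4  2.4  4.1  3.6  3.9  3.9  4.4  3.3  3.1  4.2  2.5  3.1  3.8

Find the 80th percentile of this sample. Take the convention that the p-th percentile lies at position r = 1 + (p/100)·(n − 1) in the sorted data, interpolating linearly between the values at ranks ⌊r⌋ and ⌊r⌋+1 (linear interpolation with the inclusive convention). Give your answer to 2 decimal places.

Sorted: 2.4, 2.5, 2.7, 2.9, 3.0, 3.1, 3.1, 3.2, 3.3, 3.4, 3.6, 3.8, 3.9, 3.9, 4.1, 4.2, 4.4, 4.5.
n = 18.
r = 1 + (80/100)·(18 − 1) = 1 + 13.6 = 14.6.
Rank 14 is 3.9 and rank 15 is 4.1.
Interpolate: 3.9 + 0.6·(4.1 − 3.9) = 3.9 + 0.6·0.2 = 4.02.

4.02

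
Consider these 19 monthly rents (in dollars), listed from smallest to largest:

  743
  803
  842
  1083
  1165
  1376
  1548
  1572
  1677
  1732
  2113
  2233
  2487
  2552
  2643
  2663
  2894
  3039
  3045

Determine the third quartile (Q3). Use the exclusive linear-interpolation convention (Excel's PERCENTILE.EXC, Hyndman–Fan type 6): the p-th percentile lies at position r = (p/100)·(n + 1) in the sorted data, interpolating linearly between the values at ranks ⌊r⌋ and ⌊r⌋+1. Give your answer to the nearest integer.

n = 19.
r = (75/100)·(19 + 1) = 15.
r is an integer, so P75 is the value at rank 15: 2643.

2643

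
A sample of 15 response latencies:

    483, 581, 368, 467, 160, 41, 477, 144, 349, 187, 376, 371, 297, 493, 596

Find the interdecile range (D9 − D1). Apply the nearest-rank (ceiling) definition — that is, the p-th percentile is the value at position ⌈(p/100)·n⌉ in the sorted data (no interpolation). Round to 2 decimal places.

437.00

Sorted: 41, 144, 160, 187, 297, 349, 368, 371, 376, 467, 477, 483, 493, 581, 596.
n = 15.
P10: rank ⌈10/100·15⌉ = 2 → 144.
P90: rank ⌈90/100·15⌉ = 14 → 581.
Difference: 581 − 144 = 437.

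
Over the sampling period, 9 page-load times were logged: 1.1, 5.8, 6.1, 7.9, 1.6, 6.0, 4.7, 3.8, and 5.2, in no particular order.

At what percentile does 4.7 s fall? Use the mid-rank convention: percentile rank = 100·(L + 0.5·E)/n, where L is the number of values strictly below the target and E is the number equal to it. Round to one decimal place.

38.9

Sorted: 1.1, 1.6, 3.8, 4.7, 5.2, 5.8, 6.0, 6.1, 7.9.
Count below 4.7: L = 3; count equal: E = 1; n = 9.
Percentile rank = 100·(3 + 0.5·1)/9 = 100·3.5/9 = 38.89.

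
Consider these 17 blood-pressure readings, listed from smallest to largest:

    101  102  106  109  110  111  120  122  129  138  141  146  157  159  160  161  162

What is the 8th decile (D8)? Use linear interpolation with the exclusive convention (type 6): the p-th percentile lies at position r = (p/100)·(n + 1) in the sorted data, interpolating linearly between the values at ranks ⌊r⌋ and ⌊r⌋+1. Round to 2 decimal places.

n = 17.
r = (80/100)·(17 + 1) = 14.4.
Rank 14 is 159 and rank 15 is 160.
Interpolate: 159 + 0.4·(160 − 159) = 159 + 0.4·1 = 159.4.

159.40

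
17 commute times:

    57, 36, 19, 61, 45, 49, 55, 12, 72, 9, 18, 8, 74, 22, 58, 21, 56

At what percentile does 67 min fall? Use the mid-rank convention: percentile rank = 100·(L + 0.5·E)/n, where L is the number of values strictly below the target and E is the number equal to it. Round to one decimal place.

Sorted: 8, 9, 12, 18, 19, 21, 22, 36, 45, 49, 55, 56, 57, 58, 61, 72, 74.
Count below 67: L = 15; count equal: E = 0; n = 17.
Percentile rank = 100·(15 + 0.5·0)/17 = 100·15/17 = 88.24.

88.2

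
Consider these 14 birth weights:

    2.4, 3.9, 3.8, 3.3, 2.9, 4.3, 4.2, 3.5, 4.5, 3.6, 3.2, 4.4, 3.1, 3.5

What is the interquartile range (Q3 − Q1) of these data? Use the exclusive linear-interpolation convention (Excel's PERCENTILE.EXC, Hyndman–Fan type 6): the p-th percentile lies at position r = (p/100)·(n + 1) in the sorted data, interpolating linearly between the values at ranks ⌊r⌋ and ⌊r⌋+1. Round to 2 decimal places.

1.05

Sorted: 2.4, 2.9, 3.1, 3.2, 3.3, 3.5, 3.5, 3.6, 3.8, 3.9, 4.2, 4.3, 4.4, 4.5.
n = 14.
P25: r = 3.75; ranks 3–4 are 3.1, 3.2; interpolating gives 3.175.
P75: r = 11.25; ranks 11–12 are 4.2, 4.3; interpolating gives 4.225.
Difference: 4.225 − 3.175 = 1.05.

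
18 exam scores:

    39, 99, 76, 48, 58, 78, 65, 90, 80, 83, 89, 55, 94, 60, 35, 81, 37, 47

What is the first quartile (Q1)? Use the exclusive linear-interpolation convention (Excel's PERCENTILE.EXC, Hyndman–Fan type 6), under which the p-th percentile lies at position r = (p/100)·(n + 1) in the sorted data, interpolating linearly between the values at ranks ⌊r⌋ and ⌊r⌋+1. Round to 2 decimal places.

Sorted: 35, 37, 39, 47, 48, 55, 58, 60, 65, 76, 78, 80, 81, 83, 89, 90, 94, 99.
n = 18.
r = (25/100)·(18 + 1) = 4.75.
Rank 4 is 47 and rank 5 is 48.
Interpolate: 47 + 0.75·(48 − 47) = 47 + 0.75·1 = 47.75.

47.75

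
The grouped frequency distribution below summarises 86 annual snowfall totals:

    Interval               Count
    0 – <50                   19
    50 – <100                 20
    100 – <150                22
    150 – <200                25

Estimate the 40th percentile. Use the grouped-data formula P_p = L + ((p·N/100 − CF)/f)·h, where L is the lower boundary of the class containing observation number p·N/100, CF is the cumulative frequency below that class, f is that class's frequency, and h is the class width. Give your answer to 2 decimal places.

88.50

N = 86; target position k = 40/100 · 86 = 34.4.
Cumulative frequencies: 19, 39, 61, 86.
Observation 34.4 falls in the class 50 – <100.
L = 50, CF = 19, f = 20, h = 50.
P40 = 50 + ((34.4 − 19)/20)·50 = 50 + 38.5 = 88.5.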